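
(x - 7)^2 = x^2 - 14*x + 49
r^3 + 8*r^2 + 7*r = r*(r + 1)*(r + 7)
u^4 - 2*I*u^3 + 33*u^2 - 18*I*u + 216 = (u - 6*I)*(u - 3*I)*(u + 3*I)*(u + 4*I)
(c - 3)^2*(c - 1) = c^3 - 7*c^2 + 15*c - 9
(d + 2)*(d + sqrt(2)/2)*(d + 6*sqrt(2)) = d^3 + 2*d^2 + 13*sqrt(2)*d^2/2 + 6*d + 13*sqrt(2)*d + 12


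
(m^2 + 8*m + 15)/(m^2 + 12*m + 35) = (m + 3)/(m + 7)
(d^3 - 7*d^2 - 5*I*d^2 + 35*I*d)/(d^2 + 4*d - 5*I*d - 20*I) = d*(d - 7)/(d + 4)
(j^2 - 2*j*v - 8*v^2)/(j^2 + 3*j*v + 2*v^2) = (j - 4*v)/(j + v)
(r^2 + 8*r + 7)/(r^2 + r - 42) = (r + 1)/(r - 6)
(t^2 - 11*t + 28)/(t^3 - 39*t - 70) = (t - 4)/(t^2 + 7*t + 10)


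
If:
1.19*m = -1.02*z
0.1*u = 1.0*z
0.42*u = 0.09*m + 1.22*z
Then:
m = 0.00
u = 0.00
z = 0.00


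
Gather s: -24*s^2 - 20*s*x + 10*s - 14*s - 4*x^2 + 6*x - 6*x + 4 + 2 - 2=-24*s^2 + s*(-20*x - 4) - 4*x^2 + 4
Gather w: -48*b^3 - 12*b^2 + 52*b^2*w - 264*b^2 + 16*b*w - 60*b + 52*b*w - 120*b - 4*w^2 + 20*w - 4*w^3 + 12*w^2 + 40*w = -48*b^3 - 276*b^2 - 180*b - 4*w^3 + 8*w^2 + w*(52*b^2 + 68*b + 60)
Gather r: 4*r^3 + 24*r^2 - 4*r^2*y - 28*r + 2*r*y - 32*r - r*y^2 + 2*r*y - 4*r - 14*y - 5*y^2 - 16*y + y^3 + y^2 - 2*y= 4*r^3 + r^2*(24 - 4*y) + r*(-y^2 + 4*y - 64) + y^3 - 4*y^2 - 32*y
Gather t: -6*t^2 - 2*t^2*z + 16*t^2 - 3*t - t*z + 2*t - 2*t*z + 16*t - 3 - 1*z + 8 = t^2*(10 - 2*z) + t*(15 - 3*z) - z + 5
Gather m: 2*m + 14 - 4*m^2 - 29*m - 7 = -4*m^2 - 27*m + 7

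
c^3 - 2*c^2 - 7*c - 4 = (c - 4)*(c + 1)^2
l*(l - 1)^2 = l^3 - 2*l^2 + l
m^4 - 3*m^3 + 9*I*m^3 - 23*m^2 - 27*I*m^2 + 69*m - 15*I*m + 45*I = (m - 3)*(m + I)*(m + 3*I)*(m + 5*I)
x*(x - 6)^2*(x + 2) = x^4 - 10*x^3 + 12*x^2 + 72*x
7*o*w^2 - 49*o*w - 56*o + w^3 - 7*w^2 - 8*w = (7*o + w)*(w - 8)*(w + 1)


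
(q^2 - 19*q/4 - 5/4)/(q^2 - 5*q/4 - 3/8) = 2*(q - 5)/(2*q - 3)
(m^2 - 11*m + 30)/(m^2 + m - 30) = (m - 6)/(m + 6)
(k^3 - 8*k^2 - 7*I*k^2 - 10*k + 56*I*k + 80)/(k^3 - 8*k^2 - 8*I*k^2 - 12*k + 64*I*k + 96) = (k - 5*I)/(k - 6*I)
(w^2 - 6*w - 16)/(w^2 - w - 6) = (w - 8)/(w - 3)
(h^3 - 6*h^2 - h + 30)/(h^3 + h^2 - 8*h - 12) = (h - 5)/(h + 2)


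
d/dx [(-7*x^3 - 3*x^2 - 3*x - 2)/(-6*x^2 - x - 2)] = (42*x^4 + 14*x^3 + 27*x^2 - 12*x + 4)/(36*x^4 + 12*x^3 + 25*x^2 + 4*x + 4)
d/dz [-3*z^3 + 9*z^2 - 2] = 9*z*(2 - z)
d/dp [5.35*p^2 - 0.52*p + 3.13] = 10.7*p - 0.52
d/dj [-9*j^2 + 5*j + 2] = 5 - 18*j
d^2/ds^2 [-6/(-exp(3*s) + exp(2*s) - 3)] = 6*((4 - 9*exp(s))*(exp(3*s) - exp(2*s) + 3) + 2*(3*exp(s) - 2)^2*exp(2*s))*exp(2*s)/(exp(3*s) - exp(2*s) + 3)^3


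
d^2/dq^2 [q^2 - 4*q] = 2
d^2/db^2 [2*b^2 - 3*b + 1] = 4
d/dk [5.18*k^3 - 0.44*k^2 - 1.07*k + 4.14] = 15.54*k^2 - 0.88*k - 1.07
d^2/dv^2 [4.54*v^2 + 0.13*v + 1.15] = 9.08000000000000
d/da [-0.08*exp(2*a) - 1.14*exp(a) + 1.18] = (-0.16*exp(a) - 1.14)*exp(a)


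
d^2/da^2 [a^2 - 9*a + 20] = 2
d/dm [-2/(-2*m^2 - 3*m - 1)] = 2*(-4*m - 3)/(2*m^2 + 3*m + 1)^2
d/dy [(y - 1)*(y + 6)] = 2*y + 5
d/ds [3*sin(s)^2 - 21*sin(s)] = 3*(2*sin(s) - 7)*cos(s)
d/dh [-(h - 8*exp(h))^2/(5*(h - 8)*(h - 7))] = (h - 8*exp(h))*(2*(h - 8)*(h - 7)*(8*exp(h) - 1) + (h - 8)*(h - 8*exp(h)) + (h - 7)*(h - 8*exp(h)))/(5*(h - 8)^2*(h - 7)^2)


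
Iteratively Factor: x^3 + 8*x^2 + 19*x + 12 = (x + 3)*(x^2 + 5*x + 4) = (x + 1)*(x + 3)*(x + 4)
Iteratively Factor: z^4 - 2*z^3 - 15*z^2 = (z)*(z^3 - 2*z^2 - 15*z) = z^2*(z^2 - 2*z - 15) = z^2*(z - 5)*(z + 3)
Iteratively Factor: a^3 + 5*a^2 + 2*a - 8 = (a + 2)*(a^2 + 3*a - 4) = (a - 1)*(a + 2)*(a + 4)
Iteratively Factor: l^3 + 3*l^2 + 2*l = (l)*(l^2 + 3*l + 2) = l*(l + 2)*(l + 1)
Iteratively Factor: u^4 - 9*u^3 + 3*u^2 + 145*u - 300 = (u + 4)*(u^3 - 13*u^2 + 55*u - 75) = (u - 5)*(u + 4)*(u^2 - 8*u + 15) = (u - 5)*(u - 3)*(u + 4)*(u - 5)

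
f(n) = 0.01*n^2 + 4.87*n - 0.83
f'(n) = 0.02*n + 4.87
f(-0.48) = -3.17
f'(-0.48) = 4.86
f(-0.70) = -4.23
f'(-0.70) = 4.86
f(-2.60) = -13.42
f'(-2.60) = 4.82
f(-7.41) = -36.37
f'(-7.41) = 4.72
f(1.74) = 7.67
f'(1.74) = 4.90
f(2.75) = 12.64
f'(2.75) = 4.92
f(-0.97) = -5.54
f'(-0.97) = 4.85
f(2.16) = 9.74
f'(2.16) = 4.91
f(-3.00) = -15.35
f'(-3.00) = 4.81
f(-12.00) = -57.83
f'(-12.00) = 4.63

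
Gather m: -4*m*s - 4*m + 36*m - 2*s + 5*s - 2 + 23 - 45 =m*(32 - 4*s) + 3*s - 24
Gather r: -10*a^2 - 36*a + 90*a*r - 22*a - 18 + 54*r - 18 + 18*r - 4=-10*a^2 - 58*a + r*(90*a + 72) - 40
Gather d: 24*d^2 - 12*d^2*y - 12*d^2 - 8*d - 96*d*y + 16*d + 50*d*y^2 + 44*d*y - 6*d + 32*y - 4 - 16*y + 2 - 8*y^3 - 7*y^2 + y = d^2*(12 - 12*y) + d*(50*y^2 - 52*y + 2) - 8*y^3 - 7*y^2 + 17*y - 2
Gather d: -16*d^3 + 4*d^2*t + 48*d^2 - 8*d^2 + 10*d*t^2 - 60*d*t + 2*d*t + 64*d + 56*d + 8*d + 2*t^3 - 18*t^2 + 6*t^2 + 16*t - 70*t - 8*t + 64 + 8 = -16*d^3 + d^2*(4*t + 40) + d*(10*t^2 - 58*t + 128) + 2*t^3 - 12*t^2 - 62*t + 72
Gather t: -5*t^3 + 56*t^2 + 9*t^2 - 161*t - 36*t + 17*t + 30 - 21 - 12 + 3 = -5*t^3 + 65*t^2 - 180*t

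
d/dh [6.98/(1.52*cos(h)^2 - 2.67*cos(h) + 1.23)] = (21.2192*cos(h) - 18.6366)*sin(h)/(1.52*cos(h)^2 - 2.67*cos(h) + 1.23)^2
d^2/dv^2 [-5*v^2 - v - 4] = -10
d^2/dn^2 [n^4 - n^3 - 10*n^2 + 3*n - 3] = 12*n^2 - 6*n - 20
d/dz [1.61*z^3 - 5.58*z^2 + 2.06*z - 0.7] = 4.83*z^2 - 11.16*z + 2.06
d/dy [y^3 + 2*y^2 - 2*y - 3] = 3*y^2 + 4*y - 2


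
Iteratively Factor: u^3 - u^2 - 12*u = (u - 4)*(u^2 + 3*u) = u*(u - 4)*(u + 3)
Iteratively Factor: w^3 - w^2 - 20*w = (w + 4)*(w^2 - 5*w) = w*(w + 4)*(w - 5)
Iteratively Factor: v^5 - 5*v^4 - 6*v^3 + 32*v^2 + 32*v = (v + 2)*(v^4 - 7*v^3 + 8*v^2 + 16*v) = (v + 1)*(v + 2)*(v^3 - 8*v^2 + 16*v) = (v - 4)*(v + 1)*(v + 2)*(v^2 - 4*v) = (v - 4)^2*(v + 1)*(v + 2)*(v)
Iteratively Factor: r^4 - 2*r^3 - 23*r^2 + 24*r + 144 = (r - 4)*(r^3 + 2*r^2 - 15*r - 36) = (r - 4)*(r + 3)*(r^2 - r - 12) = (r - 4)^2*(r + 3)*(r + 3)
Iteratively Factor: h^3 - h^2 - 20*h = (h - 5)*(h^2 + 4*h) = (h - 5)*(h + 4)*(h)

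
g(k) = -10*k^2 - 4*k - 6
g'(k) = -20*k - 4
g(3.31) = -128.80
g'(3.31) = -70.20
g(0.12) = -6.62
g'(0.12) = -6.40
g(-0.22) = -5.60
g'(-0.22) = 0.40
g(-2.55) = -60.82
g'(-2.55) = 47.00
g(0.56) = -11.38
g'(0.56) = -15.20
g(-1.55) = -23.82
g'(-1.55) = 27.00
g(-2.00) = -38.00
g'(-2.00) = 36.00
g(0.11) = -6.56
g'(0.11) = -6.20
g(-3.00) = -84.00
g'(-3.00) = 56.00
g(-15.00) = -2196.00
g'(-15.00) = 296.00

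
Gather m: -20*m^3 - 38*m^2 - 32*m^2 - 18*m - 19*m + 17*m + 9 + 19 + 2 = -20*m^3 - 70*m^2 - 20*m + 30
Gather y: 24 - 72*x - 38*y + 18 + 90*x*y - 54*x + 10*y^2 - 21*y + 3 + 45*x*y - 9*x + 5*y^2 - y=-135*x + 15*y^2 + y*(135*x - 60) + 45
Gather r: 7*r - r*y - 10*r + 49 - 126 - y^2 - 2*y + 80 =r*(-y - 3) - y^2 - 2*y + 3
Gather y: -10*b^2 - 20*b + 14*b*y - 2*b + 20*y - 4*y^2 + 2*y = -10*b^2 - 22*b - 4*y^2 + y*(14*b + 22)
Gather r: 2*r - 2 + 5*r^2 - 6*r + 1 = 5*r^2 - 4*r - 1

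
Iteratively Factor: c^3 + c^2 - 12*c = (c)*(c^2 + c - 12) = c*(c + 4)*(c - 3)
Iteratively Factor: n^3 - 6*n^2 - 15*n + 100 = (n - 5)*(n^2 - n - 20) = (n - 5)^2*(n + 4)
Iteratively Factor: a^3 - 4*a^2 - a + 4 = (a - 1)*(a^2 - 3*a - 4) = (a - 1)*(a + 1)*(a - 4)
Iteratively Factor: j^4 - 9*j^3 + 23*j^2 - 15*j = (j - 5)*(j^3 - 4*j^2 + 3*j) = (j - 5)*(j - 3)*(j^2 - j) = j*(j - 5)*(j - 3)*(j - 1)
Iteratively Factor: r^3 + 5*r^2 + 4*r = (r)*(r^2 + 5*r + 4) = r*(r + 4)*(r + 1)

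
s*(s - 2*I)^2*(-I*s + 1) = -I*s^4 - 3*s^3 - 4*s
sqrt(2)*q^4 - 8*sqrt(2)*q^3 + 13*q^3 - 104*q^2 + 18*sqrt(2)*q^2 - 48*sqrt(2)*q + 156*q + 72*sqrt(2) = (q - 6)*(q - 2)*(q + 6*sqrt(2))*(sqrt(2)*q + 1)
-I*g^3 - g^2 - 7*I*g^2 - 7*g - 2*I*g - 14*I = (g + 7)*(g - 2*I)*(-I*g + 1)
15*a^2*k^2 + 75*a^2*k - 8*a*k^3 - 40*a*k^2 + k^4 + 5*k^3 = k*(-5*a + k)*(-3*a + k)*(k + 5)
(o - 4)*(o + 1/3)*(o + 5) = o^3 + 4*o^2/3 - 59*o/3 - 20/3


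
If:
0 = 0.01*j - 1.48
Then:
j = 148.00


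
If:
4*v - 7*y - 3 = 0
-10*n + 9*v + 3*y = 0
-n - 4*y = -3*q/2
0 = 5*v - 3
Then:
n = 18/35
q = 4/35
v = 3/5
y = -3/35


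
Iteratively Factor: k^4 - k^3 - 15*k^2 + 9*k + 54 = (k + 2)*(k^3 - 3*k^2 - 9*k + 27) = (k - 3)*(k + 2)*(k^2 - 9) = (k - 3)^2*(k + 2)*(k + 3)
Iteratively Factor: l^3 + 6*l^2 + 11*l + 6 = (l + 3)*(l^2 + 3*l + 2) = (l + 2)*(l + 3)*(l + 1)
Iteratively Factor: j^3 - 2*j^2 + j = (j - 1)*(j^2 - j) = (j - 1)^2*(j)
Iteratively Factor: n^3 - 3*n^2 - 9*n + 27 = (n - 3)*(n^2 - 9) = (n - 3)^2*(n + 3)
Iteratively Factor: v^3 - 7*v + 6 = (v + 3)*(v^2 - 3*v + 2) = (v - 1)*(v + 3)*(v - 2)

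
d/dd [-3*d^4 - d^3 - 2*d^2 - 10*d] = -12*d^3 - 3*d^2 - 4*d - 10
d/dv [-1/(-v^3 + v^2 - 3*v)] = (-3*v^2 + 2*v - 3)/(v^2*(v^2 - v + 3)^2)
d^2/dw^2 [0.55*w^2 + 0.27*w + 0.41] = 1.10000000000000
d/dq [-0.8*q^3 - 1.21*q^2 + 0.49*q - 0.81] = -2.4*q^2 - 2.42*q + 0.49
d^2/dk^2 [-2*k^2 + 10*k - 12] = -4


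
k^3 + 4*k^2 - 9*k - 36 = (k - 3)*(k + 3)*(k + 4)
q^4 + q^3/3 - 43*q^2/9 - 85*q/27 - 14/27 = (q - 7/3)*(q + 1/3)^2*(q + 2)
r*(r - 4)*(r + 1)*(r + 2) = r^4 - r^3 - 10*r^2 - 8*r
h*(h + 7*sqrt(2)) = h^2 + 7*sqrt(2)*h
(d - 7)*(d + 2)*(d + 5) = d^3 - 39*d - 70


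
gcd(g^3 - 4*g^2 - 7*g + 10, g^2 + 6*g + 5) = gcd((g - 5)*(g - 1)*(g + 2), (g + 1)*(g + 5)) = 1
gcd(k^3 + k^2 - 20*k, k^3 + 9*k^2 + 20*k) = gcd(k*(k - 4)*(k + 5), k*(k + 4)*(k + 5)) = k^2 + 5*k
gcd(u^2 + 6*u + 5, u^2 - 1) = u + 1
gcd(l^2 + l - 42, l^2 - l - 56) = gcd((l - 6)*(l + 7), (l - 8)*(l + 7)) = l + 7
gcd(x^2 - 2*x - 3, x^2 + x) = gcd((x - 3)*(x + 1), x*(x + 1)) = x + 1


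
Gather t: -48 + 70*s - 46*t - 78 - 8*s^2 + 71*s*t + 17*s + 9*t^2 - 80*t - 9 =-8*s^2 + 87*s + 9*t^2 + t*(71*s - 126) - 135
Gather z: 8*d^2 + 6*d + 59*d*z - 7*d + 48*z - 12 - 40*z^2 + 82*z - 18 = 8*d^2 - d - 40*z^2 + z*(59*d + 130) - 30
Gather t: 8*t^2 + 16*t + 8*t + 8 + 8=8*t^2 + 24*t + 16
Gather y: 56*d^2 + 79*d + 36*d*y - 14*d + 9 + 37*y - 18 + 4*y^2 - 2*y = 56*d^2 + 65*d + 4*y^2 + y*(36*d + 35) - 9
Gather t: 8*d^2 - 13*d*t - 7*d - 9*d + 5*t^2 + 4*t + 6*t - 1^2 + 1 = 8*d^2 - 16*d + 5*t^2 + t*(10 - 13*d)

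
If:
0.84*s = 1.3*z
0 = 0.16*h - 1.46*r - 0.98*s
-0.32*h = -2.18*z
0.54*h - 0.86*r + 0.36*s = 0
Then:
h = 0.00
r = 0.00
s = 0.00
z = 0.00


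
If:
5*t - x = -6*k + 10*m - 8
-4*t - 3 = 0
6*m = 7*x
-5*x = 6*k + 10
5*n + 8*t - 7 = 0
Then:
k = -1775/1272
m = -161/424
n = 13/5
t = -3/4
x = -69/212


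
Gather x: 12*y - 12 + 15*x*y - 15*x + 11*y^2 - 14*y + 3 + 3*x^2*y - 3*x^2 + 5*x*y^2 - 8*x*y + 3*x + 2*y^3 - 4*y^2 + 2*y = x^2*(3*y - 3) + x*(5*y^2 + 7*y - 12) + 2*y^3 + 7*y^2 - 9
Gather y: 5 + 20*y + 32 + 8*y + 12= 28*y + 49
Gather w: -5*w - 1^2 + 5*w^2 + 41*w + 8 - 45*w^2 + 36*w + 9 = -40*w^2 + 72*w + 16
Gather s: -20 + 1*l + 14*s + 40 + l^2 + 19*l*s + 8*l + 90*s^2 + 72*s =l^2 + 9*l + 90*s^2 + s*(19*l + 86) + 20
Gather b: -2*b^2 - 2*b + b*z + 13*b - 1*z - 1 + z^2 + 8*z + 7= -2*b^2 + b*(z + 11) + z^2 + 7*z + 6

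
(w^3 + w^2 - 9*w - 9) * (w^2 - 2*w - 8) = w^5 - w^4 - 19*w^3 + w^2 + 90*w + 72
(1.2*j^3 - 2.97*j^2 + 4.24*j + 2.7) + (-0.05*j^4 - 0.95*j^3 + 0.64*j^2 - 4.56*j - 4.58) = -0.05*j^4 + 0.25*j^3 - 2.33*j^2 - 0.319999999999999*j - 1.88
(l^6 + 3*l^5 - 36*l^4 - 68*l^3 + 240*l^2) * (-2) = -2*l^6 - 6*l^5 + 72*l^4 + 136*l^3 - 480*l^2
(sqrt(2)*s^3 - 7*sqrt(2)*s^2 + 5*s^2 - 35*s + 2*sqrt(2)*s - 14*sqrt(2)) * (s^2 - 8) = sqrt(2)*s^5 - 7*sqrt(2)*s^4 + 5*s^4 - 35*s^3 - 6*sqrt(2)*s^3 - 40*s^2 + 42*sqrt(2)*s^2 - 16*sqrt(2)*s + 280*s + 112*sqrt(2)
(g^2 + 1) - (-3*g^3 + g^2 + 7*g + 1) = 3*g^3 - 7*g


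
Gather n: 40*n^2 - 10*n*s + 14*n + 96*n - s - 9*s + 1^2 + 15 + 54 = 40*n^2 + n*(110 - 10*s) - 10*s + 70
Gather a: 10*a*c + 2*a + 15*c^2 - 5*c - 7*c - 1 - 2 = a*(10*c + 2) + 15*c^2 - 12*c - 3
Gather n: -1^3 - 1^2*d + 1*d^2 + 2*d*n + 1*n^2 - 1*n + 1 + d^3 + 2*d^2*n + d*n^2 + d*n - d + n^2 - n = d^3 + d^2 - 2*d + n^2*(d + 2) + n*(2*d^2 + 3*d - 2)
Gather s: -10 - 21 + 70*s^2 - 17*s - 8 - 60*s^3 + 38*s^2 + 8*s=-60*s^3 + 108*s^2 - 9*s - 39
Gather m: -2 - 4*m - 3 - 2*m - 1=-6*m - 6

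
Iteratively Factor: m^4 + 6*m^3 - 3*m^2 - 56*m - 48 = (m - 3)*(m^3 + 9*m^2 + 24*m + 16) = (m - 3)*(m + 4)*(m^2 + 5*m + 4) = (m - 3)*(m + 1)*(m + 4)*(m + 4)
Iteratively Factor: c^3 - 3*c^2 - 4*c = (c + 1)*(c^2 - 4*c) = (c - 4)*(c + 1)*(c)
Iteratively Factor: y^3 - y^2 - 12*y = (y + 3)*(y^2 - 4*y) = (y - 4)*(y + 3)*(y)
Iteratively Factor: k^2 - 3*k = (k)*(k - 3)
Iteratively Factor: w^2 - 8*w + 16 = (w - 4)*(w - 4)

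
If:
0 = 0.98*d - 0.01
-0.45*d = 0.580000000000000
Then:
No Solution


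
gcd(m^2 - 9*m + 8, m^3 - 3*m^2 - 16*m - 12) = 1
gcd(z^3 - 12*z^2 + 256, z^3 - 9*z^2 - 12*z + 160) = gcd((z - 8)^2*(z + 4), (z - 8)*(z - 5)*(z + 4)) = z^2 - 4*z - 32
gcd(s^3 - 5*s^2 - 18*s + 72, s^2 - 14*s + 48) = s - 6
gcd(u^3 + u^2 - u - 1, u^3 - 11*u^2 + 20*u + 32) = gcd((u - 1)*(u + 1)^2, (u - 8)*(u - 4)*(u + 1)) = u + 1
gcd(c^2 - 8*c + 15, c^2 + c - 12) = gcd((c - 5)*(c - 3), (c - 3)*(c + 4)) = c - 3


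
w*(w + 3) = w^2 + 3*w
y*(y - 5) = y^2 - 5*y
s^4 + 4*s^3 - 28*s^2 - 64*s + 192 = (s - 4)*(s - 2)*(s + 4)*(s + 6)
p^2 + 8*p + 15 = (p + 3)*(p + 5)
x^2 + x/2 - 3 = (x - 3/2)*(x + 2)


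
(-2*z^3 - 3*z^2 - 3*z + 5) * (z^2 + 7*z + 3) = -2*z^5 - 17*z^4 - 30*z^3 - 25*z^2 + 26*z + 15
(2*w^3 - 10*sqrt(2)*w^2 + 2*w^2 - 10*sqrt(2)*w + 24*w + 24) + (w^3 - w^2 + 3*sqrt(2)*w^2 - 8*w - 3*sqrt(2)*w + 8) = 3*w^3 - 7*sqrt(2)*w^2 + w^2 - 13*sqrt(2)*w + 16*w + 32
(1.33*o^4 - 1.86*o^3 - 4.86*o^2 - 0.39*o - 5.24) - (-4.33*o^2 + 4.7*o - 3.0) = 1.33*o^4 - 1.86*o^3 - 0.53*o^2 - 5.09*o - 2.24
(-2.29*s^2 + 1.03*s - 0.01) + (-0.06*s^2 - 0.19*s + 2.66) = -2.35*s^2 + 0.84*s + 2.65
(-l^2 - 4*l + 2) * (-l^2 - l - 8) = l^4 + 5*l^3 + 10*l^2 + 30*l - 16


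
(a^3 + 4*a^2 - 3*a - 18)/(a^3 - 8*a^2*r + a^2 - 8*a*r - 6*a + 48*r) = (-a - 3)/(-a + 8*r)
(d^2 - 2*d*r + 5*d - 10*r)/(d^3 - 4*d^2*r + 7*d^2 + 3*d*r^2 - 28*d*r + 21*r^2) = (d^2 - 2*d*r + 5*d - 10*r)/(d^3 - 4*d^2*r + 7*d^2 + 3*d*r^2 - 28*d*r + 21*r^2)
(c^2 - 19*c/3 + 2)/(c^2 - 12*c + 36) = (c - 1/3)/(c - 6)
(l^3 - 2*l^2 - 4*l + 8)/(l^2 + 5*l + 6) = (l^2 - 4*l + 4)/(l + 3)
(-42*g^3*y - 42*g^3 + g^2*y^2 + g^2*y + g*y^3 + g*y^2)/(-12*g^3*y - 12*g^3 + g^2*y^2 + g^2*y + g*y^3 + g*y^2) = (-42*g^2 + g*y + y^2)/(-12*g^2 + g*y + y^2)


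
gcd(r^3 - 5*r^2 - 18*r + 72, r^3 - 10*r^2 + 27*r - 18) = r^2 - 9*r + 18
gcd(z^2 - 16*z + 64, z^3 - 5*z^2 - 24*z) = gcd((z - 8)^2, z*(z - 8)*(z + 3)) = z - 8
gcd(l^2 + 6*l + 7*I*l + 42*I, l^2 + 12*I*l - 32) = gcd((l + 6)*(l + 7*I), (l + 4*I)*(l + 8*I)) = 1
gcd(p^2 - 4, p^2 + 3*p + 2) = p + 2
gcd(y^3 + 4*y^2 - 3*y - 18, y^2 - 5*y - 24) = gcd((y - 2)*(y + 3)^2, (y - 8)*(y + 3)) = y + 3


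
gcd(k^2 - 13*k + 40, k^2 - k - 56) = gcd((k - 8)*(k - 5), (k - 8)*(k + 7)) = k - 8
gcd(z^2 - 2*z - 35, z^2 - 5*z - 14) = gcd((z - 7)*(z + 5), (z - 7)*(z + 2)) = z - 7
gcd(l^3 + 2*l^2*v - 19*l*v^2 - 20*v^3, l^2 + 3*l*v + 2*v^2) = l + v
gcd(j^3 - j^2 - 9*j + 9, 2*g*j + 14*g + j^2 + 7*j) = 1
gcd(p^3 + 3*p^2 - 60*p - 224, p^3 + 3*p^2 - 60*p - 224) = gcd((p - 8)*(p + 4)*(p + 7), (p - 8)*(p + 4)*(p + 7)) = p^3 + 3*p^2 - 60*p - 224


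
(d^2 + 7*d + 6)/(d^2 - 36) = (d + 1)/(d - 6)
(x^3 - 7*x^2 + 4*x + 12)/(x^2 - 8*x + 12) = x + 1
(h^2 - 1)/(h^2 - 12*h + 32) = (h^2 - 1)/(h^2 - 12*h + 32)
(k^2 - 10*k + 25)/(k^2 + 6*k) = (k^2 - 10*k + 25)/(k*(k + 6))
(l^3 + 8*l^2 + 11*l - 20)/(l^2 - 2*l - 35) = (l^2 + 3*l - 4)/(l - 7)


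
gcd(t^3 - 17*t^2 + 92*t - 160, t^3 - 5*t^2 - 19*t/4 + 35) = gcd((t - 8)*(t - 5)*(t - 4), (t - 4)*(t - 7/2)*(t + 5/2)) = t - 4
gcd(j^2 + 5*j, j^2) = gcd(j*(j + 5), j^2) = j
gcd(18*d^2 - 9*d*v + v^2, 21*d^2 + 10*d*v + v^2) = 1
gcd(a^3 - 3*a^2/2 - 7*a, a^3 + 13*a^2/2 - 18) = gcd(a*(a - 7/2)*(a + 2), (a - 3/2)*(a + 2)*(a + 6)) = a + 2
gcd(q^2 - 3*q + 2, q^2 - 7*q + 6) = q - 1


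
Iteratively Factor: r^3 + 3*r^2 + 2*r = (r)*(r^2 + 3*r + 2) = r*(r + 1)*(r + 2)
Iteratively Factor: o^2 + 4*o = (o)*(o + 4)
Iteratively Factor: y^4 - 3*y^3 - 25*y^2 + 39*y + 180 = (y - 5)*(y^3 + 2*y^2 - 15*y - 36) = (y - 5)*(y - 4)*(y^2 + 6*y + 9) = (y - 5)*(y - 4)*(y + 3)*(y + 3)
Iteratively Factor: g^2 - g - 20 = (g + 4)*(g - 5)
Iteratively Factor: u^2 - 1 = (u - 1)*(u + 1)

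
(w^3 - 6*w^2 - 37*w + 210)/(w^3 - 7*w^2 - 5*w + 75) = (w^2 - w - 42)/(w^2 - 2*w - 15)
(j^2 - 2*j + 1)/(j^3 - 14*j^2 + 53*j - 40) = (j - 1)/(j^2 - 13*j + 40)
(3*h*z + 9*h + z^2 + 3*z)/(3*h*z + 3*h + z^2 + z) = (z + 3)/(z + 1)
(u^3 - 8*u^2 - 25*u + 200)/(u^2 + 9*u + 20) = (u^2 - 13*u + 40)/(u + 4)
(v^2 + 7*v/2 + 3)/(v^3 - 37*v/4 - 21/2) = 2/(2*v - 7)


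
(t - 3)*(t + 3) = t^2 - 9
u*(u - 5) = u^2 - 5*u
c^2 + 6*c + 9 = (c + 3)^2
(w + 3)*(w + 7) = w^2 + 10*w + 21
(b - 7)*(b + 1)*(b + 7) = b^3 + b^2 - 49*b - 49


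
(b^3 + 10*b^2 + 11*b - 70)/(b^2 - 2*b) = b + 12 + 35/b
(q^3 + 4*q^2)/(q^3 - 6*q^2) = (q + 4)/(q - 6)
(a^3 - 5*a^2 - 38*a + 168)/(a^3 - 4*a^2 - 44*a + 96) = (a^2 - 11*a + 28)/(a^2 - 10*a + 16)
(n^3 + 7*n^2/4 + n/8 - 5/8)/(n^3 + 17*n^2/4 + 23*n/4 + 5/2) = (n - 1/2)/(n + 2)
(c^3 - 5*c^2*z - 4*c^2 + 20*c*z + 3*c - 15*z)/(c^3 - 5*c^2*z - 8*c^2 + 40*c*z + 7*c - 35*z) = (c - 3)/(c - 7)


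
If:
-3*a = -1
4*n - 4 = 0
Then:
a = 1/3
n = 1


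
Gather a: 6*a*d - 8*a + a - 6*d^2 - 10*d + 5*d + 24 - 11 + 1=a*(6*d - 7) - 6*d^2 - 5*d + 14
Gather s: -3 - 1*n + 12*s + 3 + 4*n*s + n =s*(4*n + 12)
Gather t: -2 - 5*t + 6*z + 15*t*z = t*(15*z - 5) + 6*z - 2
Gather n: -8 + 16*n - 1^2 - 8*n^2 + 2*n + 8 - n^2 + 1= -9*n^2 + 18*n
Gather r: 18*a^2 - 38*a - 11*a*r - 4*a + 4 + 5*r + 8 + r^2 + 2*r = 18*a^2 - 42*a + r^2 + r*(7 - 11*a) + 12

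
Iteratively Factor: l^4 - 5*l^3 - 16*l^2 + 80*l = (l + 4)*(l^3 - 9*l^2 + 20*l) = (l - 4)*(l + 4)*(l^2 - 5*l) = (l - 5)*(l - 4)*(l + 4)*(l)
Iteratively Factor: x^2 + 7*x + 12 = (x + 3)*(x + 4)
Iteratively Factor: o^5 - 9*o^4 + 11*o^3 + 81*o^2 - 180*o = (o + 3)*(o^4 - 12*o^3 + 47*o^2 - 60*o) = o*(o + 3)*(o^3 - 12*o^2 + 47*o - 60) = o*(o - 3)*(o + 3)*(o^2 - 9*o + 20) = o*(o - 5)*(o - 3)*(o + 3)*(o - 4)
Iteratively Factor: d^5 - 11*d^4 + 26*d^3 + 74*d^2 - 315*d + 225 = (d - 1)*(d^4 - 10*d^3 + 16*d^2 + 90*d - 225) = (d - 1)*(d + 3)*(d^3 - 13*d^2 + 55*d - 75) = (d - 5)*(d - 1)*(d + 3)*(d^2 - 8*d + 15) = (d - 5)^2*(d - 1)*(d + 3)*(d - 3)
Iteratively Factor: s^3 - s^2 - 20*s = (s)*(s^2 - s - 20) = s*(s - 5)*(s + 4)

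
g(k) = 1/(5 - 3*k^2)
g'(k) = 6*k/(5 - 3*k^2)^2 = 6*k/(3*k^2 - 5)^2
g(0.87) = 0.37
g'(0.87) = 0.70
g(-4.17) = -0.02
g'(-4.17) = -0.01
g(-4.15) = -0.02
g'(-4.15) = -0.01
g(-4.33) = -0.02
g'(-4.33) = -0.01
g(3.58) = -0.03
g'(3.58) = 0.02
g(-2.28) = -0.09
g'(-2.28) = -0.12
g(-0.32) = 0.21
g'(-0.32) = -0.09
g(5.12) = -0.01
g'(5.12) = 0.01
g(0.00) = 0.20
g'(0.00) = 0.00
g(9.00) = 0.00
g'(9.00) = 0.00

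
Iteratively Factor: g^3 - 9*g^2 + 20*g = (g)*(g^2 - 9*g + 20) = g*(g - 4)*(g - 5)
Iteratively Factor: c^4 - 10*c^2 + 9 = (c + 1)*(c^3 - c^2 - 9*c + 9) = (c - 1)*(c + 1)*(c^2 - 9) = (c - 3)*(c - 1)*(c + 1)*(c + 3)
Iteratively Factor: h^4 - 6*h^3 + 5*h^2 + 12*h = (h + 1)*(h^3 - 7*h^2 + 12*h) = (h - 4)*(h + 1)*(h^2 - 3*h) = h*(h - 4)*(h + 1)*(h - 3)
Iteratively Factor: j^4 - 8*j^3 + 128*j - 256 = (j + 4)*(j^3 - 12*j^2 + 48*j - 64) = (j - 4)*(j + 4)*(j^2 - 8*j + 16) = (j - 4)^2*(j + 4)*(j - 4)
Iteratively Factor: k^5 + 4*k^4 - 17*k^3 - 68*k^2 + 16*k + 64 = (k + 4)*(k^4 - 17*k^2 + 16) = (k + 1)*(k + 4)*(k^3 - k^2 - 16*k + 16) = (k + 1)*(k + 4)^2*(k^2 - 5*k + 4) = (k - 4)*(k + 1)*(k + 4)^2*(k - 1)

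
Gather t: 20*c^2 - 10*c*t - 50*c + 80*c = 20*c^2 - 10*c*t + 30*c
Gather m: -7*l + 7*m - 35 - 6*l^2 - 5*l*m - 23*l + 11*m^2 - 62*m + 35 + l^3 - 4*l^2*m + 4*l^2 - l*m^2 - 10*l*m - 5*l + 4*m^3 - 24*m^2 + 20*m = l^3 - 2*l^2 - 35*l + 4*m^3 + m^2*(-l - 13) + m*(-4*l^2 - 15*l - 35)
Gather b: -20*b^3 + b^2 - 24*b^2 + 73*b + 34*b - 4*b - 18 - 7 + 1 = -20*b^3 - 23*b^2 + 103*b - 24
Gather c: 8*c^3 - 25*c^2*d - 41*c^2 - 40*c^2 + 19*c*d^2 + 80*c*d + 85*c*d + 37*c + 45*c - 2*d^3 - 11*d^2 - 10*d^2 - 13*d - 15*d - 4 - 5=8*c^3 + c^2*(-25*d - 81) + c*(19*d^2 + 165*d + 82) - 2*d^3 - 21*d^2 - 28*d - 9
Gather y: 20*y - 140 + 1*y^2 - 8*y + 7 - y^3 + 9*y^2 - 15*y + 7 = -y^3 + 10*y^2 - 3*y - 126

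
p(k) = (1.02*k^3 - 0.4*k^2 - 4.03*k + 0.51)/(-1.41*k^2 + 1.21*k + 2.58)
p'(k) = (2.82*k - 1.21)*(1.02*k^3 - 0.4*k^2 - 4.03*k + 0.51)/(-1.41*k^2 + 1.21*k + 2.58)^2 + (3.06*k^2 - 0.8*k - 4.03)/(-1.41*k^2 + 1.21*k + 2.58) = (-1.4382*k^4 + 2.4684*k^3 + 1.7285*k^2 - 0.6258*k - 11.0145)/(1.9881*k^4 - 3.4122*k^3 - 5.8115*k^2 + 6.2436*k + 6.6564)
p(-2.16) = 0.44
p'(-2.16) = -1.32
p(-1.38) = -1.48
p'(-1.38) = -5.89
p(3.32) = -2.24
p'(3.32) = -0.98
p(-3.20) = 1.53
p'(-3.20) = -0.90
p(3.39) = -2.31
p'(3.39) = -0.96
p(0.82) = -0.95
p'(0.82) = -1.40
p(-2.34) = 0.67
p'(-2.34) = -1.18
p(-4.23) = 2.41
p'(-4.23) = -0.81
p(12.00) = -8.91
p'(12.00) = -0.73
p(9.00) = -6.70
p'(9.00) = -0.74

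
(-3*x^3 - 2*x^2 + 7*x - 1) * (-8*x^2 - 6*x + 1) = 24*x^5 + 34*x^4 - 47*x^3 - 36*x^2 + 13*x - 1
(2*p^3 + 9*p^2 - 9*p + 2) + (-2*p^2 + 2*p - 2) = 2*p^3 + 7*p^2 - 7*p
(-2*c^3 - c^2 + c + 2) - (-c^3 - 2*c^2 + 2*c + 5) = -c^3 + c^2 - c - 3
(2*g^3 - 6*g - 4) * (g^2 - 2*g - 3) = 2*g^5 - 4*g^4 - 12*g^3 + 8*g^2 + 26*g + 12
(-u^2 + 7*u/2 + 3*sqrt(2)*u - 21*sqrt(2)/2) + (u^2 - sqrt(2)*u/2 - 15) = 7*u/2 + 5*sqrt(2)*u/2 - 15 - 21*sqrt(2)/2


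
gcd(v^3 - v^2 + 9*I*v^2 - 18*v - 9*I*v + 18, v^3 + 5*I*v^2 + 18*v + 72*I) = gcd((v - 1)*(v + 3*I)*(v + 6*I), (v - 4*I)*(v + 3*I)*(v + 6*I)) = v^2 + 9*I*v - 18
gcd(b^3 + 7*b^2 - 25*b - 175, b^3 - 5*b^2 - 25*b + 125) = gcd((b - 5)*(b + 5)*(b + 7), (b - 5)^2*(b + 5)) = b^2 - 25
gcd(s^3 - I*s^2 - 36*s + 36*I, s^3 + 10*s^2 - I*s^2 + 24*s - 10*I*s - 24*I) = s^2 + s*(6 - I) - 6*I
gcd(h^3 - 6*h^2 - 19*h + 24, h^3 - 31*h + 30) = h - 1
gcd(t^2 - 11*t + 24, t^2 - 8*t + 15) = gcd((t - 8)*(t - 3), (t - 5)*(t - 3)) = t - 3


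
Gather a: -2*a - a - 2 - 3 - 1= -3*a - 6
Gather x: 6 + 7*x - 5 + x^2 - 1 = x^2 + 7*x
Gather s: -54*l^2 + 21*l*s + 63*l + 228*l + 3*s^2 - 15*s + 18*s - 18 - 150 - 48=-54*l^2 + 291*l + 3*s^2 + s*(21*l + 3) - 216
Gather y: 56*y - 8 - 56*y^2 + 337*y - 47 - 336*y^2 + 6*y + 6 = -392*y^2 + 399*y - 49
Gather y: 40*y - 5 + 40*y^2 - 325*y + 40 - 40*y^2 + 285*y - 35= 0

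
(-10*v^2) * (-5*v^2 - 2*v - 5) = 50*v^4 + 20*v^3 + 50*v^2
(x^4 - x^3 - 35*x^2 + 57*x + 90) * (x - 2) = x^5 - 3*x^4 - 33*x^3 + 127*x^2 - 24*x - 180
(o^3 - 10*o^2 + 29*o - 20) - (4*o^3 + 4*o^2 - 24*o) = -3*o^3 - 14*o^2 + 53*o - 20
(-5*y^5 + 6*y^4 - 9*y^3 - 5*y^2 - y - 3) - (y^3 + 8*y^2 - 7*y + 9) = -5*y^5 + 6*y^4 - 10*y^3 - 13*y^2 + 6*y - 12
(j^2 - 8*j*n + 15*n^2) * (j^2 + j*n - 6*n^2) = j^4 - 7*j^3*n + j^2*n^2 + 63*j*n^3 - 90*n^4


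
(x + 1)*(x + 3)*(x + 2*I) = x^3 + 4*x^2 + 2*I*x^2 + 3*x + 8*I*x + 6*I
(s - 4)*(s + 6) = s^2 + 2*s - 24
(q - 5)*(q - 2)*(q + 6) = q^3 - q^2 - 32*q + 60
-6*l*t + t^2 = t*(-6*l + t)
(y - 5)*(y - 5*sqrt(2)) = y^2 - 5*sqrt(2)*y - 5*y + 25*sqrt(2)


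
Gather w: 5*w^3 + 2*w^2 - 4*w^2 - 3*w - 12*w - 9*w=5*w^3 - 2*w^2 - 24*w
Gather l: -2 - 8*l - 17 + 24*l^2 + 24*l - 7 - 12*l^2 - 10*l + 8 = 12*l^2 + 6*l - 18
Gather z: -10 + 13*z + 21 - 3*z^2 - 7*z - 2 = -3*z^2 + 6*z + 9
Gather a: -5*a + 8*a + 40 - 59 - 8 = 3*a - 27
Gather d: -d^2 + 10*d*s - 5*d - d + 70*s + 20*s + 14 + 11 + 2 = -d^2 + d*(10*s - 6) + 90*s + 27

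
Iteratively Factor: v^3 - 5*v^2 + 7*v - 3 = (v - 3)*(v^2 - 2*v + 1) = (v - 3)*(v - 1)*(v - 1)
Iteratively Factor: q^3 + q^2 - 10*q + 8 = (q + 4)*(q^2 - 3*q + 2) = (q - 2)*(q + 4)*(q - 1)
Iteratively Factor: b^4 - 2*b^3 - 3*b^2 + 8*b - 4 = (b - 1)*(b^3 - b^2 - 4*b + 4) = (b - 1)^2*(b^2 - 4) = (b - 2)*(b - 1)^2*(b + 2)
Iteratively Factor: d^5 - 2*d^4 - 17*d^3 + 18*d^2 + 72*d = (d - 4)*(d^4 + 2*d^3 - 9*d^2 - 18*d) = d*(d - 4)*(d^3 + 2*d^2 - 9*d - 18) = d*(d - 4)*(d - 3)*(d^2 + 5*d + 6) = d*(d - 4)*(d - 3)*(d + 2)*(d + 3)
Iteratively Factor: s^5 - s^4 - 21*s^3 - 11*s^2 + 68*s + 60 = (s + 2)*(s^4 - 3*s^3 - 15*s^2 + 19*s + 30) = (s - 2)*(s + 2)*(s^3 - s^2 - 17*s - 15) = (s - 2)*(s + 2)*(s + 3)*(s^2 - 4*s - 5) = (s - 5)*(s - 2)*(s + 2)*(s + 3)*(s + 1)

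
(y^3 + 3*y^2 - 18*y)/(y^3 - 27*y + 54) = y/(y - 3)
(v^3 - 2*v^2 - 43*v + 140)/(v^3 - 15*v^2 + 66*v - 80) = (v^2 + 3*v - 28)/(v^2 - 10*v + 16)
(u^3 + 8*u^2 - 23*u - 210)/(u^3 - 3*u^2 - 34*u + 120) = (u + 7)/(u - 4)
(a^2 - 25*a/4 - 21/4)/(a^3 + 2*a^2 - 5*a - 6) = (4*a^2 - 25*a - 21)/(4*(a^3 + 2*a^2 - 5*a - 6))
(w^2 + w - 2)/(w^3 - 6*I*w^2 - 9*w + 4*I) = (w^2 + w - 2)/(w^3 - 6*I*w^2 - 9*w + 4*I)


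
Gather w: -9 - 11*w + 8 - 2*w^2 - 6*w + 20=-2*w^2 - 17*w + 19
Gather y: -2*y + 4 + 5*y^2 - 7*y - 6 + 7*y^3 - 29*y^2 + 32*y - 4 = 7*y^3 - 24*y^2 + 23*y - 6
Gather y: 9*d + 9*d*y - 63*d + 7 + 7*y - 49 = -54*d + y*(9*d + 7) - 42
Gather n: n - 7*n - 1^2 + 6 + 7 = 12 - 6*n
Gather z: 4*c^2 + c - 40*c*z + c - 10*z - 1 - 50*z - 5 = 4*c^2 + 2*c + z*(-40*c - 60) - 6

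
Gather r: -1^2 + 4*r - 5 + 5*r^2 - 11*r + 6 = 5*r^2 - 7*r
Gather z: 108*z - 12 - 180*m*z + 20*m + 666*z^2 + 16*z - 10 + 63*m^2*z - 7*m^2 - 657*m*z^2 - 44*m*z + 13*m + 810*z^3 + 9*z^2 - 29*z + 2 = -7*m^2 + 33*m + 810*z^3 + z^2*(675 - 657*m) + z*(63*m^2 - 224*m + 95) - 20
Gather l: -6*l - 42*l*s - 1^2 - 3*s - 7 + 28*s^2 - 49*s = l*(-42*s - 6) + 28*s^2 - 52*s - 8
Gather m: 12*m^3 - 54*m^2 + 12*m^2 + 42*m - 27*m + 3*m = 12*m^3 - 42*m^2 + 18*m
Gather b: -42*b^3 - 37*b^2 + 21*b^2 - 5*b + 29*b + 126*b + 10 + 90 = -42*b^3 - 16*b^2 + 150*b + 100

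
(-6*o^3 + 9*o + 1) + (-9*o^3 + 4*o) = -15*o^3 + 13*o + 1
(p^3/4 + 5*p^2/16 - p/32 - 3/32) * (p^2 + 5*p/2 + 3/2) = p^5/4 + 15*p^4/16 + 9*p^3/8 + 19*p^2/64 - 9*p/32 - 9/64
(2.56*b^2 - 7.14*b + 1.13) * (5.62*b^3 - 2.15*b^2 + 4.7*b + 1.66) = 14.3872*b^5 - 45.6308*b^4 + 33.7336*b^3 - 31.7379*b^2 - 6.5414*b + 1.8758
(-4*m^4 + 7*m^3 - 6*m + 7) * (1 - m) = 4*m^5 - 11*m^4 + 7*m^3 + 6*m^2 - 13*m + 7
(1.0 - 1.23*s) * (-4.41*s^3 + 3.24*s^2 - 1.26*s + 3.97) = 5.4243*s^4 - 8.3952*s^3 + 4.7898*s^2 - 6.1431*s + 3.97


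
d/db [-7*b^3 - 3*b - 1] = -21*b^2 - 3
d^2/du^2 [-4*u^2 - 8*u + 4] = -8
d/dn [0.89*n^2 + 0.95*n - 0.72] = 1.78*n + 0.95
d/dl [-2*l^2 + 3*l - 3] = 3 - 4*l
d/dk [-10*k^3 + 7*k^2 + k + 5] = -30*k^2 + 14*k + 1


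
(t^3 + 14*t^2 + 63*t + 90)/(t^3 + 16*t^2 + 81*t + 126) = (t + 5)/(t + 7)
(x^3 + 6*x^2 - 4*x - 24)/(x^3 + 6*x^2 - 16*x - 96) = (x^2 - 4)/(x^2 - 16)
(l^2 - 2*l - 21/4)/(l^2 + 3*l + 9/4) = (2*l - 7)/(2*l + 3)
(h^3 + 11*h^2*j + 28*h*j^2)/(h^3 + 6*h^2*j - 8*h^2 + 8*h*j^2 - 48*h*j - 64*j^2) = h*(h + 7*j)/(h^2 + 2*h*j - 8*h - 16*j)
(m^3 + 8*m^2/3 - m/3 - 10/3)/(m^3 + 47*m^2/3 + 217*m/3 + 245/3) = (m^2 + m - 2)/(m^2 + 14*m + 49)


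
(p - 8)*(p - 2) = p^2 - 10*p + 16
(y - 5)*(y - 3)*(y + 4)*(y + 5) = y^4 + y^3 - 37*y^2 - 25*y + 300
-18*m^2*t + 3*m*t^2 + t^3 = t*(-3*m + t)*(6*m + t)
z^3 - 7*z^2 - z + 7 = (z - 7)*(z - 1)*(z + 1)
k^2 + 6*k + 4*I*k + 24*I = (k + 6)*(k + 4*I)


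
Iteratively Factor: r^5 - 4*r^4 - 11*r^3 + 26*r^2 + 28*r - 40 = (r - 1)*(r^4 - 3*r^3 - 14*r^2 + 12*r + 40) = (r - 1)*(r + 2)*(r^3 - 5*r^2 - 4*r + 20) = (r - 5)*(r - 1)*(r + 2)*(r^2 - 4) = (r - 5)*(r - 1)*(r + 2)^2*(r - 2)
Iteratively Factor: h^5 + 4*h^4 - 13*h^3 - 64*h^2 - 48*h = (h + 3)*(h^4 + h^3 - 16*h^2 - 16*h) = (h + 1)*(h + 3)*(h^3 - 16*h) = h*(h + 1)*(h + 3)*(h^2 - 16) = h*(h - 4)*(h + 1)*(h + 3)*(h + 4)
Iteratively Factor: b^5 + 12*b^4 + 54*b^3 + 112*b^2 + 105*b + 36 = (b + 4)*(b^4 + 8*b^3 + 22*b^2 + 24*b + 9) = (b + 1)*(b + 4)*(b^3 + 7*b^2 + 15*b + 9) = (b + 1)*(b + 3)*(b + 4)*(b^2 + 4*b + 3) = (b + 1)^2*(b + 3)*(b + 4)*(b + 3)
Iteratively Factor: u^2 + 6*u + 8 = (u + 2)*(u + 4)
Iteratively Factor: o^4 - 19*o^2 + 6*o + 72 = (o - 3)*(o^3 + 3*o^2 - 10*o - 24) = (o - 3)^2*(o^2 + 6*o + 8) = (o - 3)^2*(o + 4)*(o + 2)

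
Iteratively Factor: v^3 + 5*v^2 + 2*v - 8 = (v + 4)*(v^2 + v - 2) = (v - 1)*(v + 4)*(v + 2)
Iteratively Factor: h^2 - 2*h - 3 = (h + 1)*(h - 3)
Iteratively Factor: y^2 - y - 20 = (y + 4)*(y - 5)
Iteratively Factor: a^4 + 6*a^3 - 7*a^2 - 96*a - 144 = (a + 3)*(a^3 + 3*a^2 - 16*a - 48) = (a + 3)^2*(a^2 - 16) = (a + 3)^2*(a + 4)*(a - 4)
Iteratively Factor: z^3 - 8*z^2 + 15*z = (z)*(z^2 - 8*z + 15) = z*(z - 5)*(z - 3)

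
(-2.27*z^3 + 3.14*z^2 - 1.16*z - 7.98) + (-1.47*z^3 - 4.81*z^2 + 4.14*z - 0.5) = -3.74*z^3 - 1.67*z^2 + 2.98*z - 8.48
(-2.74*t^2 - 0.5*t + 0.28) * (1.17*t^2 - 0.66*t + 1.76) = -3.2058*t^4 + 1.2234*t^3 - 4.1648*t^2 - 1.0648*t + 0.4928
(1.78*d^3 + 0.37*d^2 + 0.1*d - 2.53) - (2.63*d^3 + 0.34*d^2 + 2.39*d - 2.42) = -0.85*d^3 + 0.03*d^2 - 2.29*d - 0.11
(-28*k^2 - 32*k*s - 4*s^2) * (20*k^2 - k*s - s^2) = -560*k^4 - 612*k^3*s - 20*k^2*s^2 + 36*k*s^3 + 4*s^4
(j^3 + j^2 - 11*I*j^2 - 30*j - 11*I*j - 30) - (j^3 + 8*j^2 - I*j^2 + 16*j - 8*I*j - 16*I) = -7*j^2 - 10*I*j^2 - 46*j - 3*I*j - 30 + 16*I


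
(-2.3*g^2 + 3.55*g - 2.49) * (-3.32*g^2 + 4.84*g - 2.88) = 7.636*g^4 - 22.918*g^3 + 32.0728*g^2 - 22.2756*g + 7.1712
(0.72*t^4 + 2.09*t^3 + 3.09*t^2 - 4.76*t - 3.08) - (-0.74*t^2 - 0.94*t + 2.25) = 0.72*t^4 + 2.09*t^3 + 3.83*t^2 - 3.82*t - 5.33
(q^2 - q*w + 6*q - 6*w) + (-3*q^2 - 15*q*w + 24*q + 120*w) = -2*q^2 - 16*q*w + 30*q + 114*w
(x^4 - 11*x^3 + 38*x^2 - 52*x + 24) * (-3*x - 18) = -3*x^5 + 15*x^4 + 84*x^3 - 528*x^2 + 864*x - 432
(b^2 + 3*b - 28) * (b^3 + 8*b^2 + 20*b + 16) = b^5 + 11*b^4 + 16*b^3 - 148*b^2 - 512*b - 448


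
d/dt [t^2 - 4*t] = 2*t - 4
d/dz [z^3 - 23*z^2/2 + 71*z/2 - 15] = 3*z^2 - 23*z + 71/2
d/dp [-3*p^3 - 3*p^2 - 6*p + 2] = -9*p^2 - 6*p - 6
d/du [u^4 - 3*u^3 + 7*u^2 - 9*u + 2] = 4*u^3 - 9*u^2 + 14*u - 9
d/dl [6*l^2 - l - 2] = 12*l - 1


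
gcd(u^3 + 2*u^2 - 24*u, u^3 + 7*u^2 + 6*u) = u^2 + 6*u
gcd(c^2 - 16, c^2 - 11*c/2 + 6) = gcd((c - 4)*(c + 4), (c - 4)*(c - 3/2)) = c - 4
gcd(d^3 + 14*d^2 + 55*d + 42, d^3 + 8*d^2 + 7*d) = d^2 + 8*d + 7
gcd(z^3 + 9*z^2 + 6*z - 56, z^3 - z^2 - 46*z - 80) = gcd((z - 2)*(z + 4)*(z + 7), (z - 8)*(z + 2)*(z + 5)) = 1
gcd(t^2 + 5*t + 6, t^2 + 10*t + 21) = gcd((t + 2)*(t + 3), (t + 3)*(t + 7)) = t + 3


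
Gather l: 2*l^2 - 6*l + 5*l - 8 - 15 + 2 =2*l^2 - l - 21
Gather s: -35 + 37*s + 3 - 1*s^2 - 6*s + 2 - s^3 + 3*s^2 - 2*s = -s^3 + 2*s^2 + 29*s - 30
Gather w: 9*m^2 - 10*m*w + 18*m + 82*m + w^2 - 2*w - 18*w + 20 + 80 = 9*m^2 + 100*m + w^2 + w*(-10*m - 20) + 100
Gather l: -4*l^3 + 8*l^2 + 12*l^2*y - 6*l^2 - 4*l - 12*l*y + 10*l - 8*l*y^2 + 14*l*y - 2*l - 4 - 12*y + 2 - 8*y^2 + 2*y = -4*l^3 + l^2*(12*y + 2) + l*(-8*y^2 + 2*y + 4) - 8*y^2 - 10*y - 2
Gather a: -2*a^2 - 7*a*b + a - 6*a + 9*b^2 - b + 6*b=-2*a^2 + a*(-7*b - 5) + 9*b^2 + 5*b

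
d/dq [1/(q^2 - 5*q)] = (5 - 2*q)/(q^2*(q - 5)^2)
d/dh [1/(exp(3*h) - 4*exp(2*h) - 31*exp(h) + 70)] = (-3*exp(2*h) + 8*exp(h) + 31)*exp(h)/(exp(3*h) - 4*exp(2*h) - 31*exp(h) + 70)^2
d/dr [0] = 0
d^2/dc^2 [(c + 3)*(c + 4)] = 2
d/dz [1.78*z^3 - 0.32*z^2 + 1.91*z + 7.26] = 5.34*z^2 - 0.64*z + 1.91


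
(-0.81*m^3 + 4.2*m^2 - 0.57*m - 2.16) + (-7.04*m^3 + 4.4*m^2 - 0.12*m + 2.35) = -7.85*m^3 + 8.6*m^2 - 0.69*m + 0.19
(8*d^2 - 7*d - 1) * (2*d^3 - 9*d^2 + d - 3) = 16*d^5 - 86*d^4 + 69*d^3 - 22*d^2 + 20*d + 3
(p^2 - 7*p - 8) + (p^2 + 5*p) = 2*p^2 - 2*p - 8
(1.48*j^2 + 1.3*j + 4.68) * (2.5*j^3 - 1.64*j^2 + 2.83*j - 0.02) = 3.7*j^5 + 0.8228*j^4 + 13.7564*j^3 - 4.0258*j^2 + 13.2184*j - 0.0936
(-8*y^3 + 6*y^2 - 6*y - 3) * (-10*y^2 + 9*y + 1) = 80*y^5 - 132*y^4 + 106*y^3 - 18*y^2 - 33*y - 3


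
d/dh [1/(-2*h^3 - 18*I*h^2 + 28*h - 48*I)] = (3*h^2 + 18*I*h - 14)/(2*(h^3 + 9*I*h^2 - 14*h + 24*I)^2)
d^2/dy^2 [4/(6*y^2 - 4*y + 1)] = 16*(-18*y^2 + 12*y + 8*(3*y - 1)^2 - 3)/(6*y^2 - 4*y + 1)^3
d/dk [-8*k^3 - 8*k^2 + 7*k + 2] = -24*k^2 - 16*k + 7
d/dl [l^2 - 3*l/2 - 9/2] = 2*l - 3/2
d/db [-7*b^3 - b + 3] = -21*b^2 - 1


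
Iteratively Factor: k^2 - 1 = (k + 1)*(k - 1)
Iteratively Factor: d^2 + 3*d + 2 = (d + 1)*(d + 2)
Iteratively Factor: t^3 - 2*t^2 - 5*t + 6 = (t + 2)*(t^2 - 4*t + 3) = (t - 3)*(t + 2)*(t - 1)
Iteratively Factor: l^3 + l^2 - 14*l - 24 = (l + 2)*(l^2 - l - 12) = (l + 2)*(l + 3)*(l - 4)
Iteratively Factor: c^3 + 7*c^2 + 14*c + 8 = (c + 1)*(c^2 + 6*c + 8) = (c + 1)*(c + 2)*(c + 4)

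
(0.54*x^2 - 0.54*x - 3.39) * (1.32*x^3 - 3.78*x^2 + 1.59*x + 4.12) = 0.7128*x^5 - 2.754*x^4 - 1.575*x^3 + 14.1804*x^2 - 7.6149*x - 13.9668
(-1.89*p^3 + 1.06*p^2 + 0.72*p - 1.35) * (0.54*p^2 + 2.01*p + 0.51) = -1.0206*p^5 - 3.2265*p^4 + 1.5555*p^3 + 1.2588*p^2 - 2.3463*p - 0.6885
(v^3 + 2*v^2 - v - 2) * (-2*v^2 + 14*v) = -2*v^5 + 10*v^4 + 30*v^3 - 10*v^2 - 28*v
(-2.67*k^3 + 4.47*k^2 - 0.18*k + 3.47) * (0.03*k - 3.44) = -0.0801*k^4 + 9.3189*k^3 - 15.3822*k^2 + 0.7233*k - 11.9368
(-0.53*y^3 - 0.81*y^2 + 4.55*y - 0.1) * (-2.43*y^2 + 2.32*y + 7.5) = 1.2879*y^5 + 0.7387*y^4 - 16.9107*y^3 + 4.724*y^2 + 33.893*y - 0.75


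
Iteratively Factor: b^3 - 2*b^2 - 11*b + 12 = (b + 3)*(b^2 - 5*b + 4) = (b - 1)*(b + 3)*(b - 4)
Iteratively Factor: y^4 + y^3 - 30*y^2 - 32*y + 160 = (y - 5)*(y^3 + 6*y^2 - 32) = (y - 5)*(y - 2)*(y^2 + 8*y + 16) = (y - 5)*(y - 2)*(y + 4)*(y + 4)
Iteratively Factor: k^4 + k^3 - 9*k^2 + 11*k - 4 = (k - 1)*(k^3 + 2*k^2 - 7*k + 4) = (k - 1)*(k + 4)*(k^2 - 2*k + 1) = (k - 1)^2*(k + 4)*(k - 1)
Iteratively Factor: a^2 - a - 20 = (a - 5)*(a + 4)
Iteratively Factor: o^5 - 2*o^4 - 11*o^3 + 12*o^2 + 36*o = (o + 2)*(o^4 - 4*o^3 - 3*o^2 + 18*o) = (o + 2)^2*(o^3 - 6*o^2 + 9*o) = (o - 3)*(o + 2)^2*(o^2 - 3*o) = (o - 3)^2*(o + 2)^2*(o)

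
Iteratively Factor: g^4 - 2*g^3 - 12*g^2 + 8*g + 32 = (g + 2)*(g^3 - 4*g^2 - 4*g + 16) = (g - 4)*(g + 2)*(g^2 - 4) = (g - 4)*(g - 2)*(g + 2)*(g + 2)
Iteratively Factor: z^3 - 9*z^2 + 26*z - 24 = (z - 3)*(z^2 - 6*z + 8) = (z - 4)*(z - 3)*(z - 2)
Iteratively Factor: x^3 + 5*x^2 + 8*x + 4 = (x + 2)*(x^2 + 3*x + 2) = (x + 1)*(x + 2)*(x + 2)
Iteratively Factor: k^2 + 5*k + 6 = (k + 3)*(k + 2)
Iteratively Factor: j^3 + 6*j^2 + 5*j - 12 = (j + 3)*(j^2 + 3*j - 4) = (j + 3)*(j + 4)*(j - 1)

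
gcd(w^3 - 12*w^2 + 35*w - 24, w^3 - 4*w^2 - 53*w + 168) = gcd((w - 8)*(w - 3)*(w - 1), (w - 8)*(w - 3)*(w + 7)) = w^2 - 11*w + 24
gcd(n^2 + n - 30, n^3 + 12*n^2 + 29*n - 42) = n + 6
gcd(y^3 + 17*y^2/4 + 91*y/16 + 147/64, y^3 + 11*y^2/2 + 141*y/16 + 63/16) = y^2 + 5*y/2 + 21/16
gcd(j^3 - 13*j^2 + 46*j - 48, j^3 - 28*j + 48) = j - 2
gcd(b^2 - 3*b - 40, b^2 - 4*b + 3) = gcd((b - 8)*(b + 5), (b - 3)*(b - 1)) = 1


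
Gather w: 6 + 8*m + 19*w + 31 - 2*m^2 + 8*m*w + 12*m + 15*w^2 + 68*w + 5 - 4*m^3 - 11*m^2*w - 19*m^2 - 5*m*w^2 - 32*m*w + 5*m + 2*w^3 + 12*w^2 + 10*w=-4*m^3 - 21*m^2 + 25*m + 2*w^3 + w^2*(27 - 5*m) + w*(-11*m^2 - 24*m + 97) + 42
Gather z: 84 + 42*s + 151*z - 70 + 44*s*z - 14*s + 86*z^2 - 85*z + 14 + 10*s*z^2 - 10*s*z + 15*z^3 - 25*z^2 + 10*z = 28*s + 15*z^3 + z^2*(10*s + 61) + z*(34*s + 76) + 28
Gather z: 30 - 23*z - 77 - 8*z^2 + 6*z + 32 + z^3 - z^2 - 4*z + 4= z^3 - 9*z^2 - 21*z - 11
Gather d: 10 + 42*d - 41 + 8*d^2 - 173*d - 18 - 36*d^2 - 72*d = -28*d^2 - 203*d - 49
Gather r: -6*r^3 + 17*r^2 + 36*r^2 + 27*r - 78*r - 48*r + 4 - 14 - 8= -6*r^3 + 53*r^2 - 99*r - 18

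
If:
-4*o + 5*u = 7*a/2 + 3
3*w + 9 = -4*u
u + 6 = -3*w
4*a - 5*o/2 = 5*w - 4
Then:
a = -832/297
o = 134/297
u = -1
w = -5/3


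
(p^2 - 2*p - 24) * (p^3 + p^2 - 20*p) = p^5 - p^4 - 46*p^3 + 16*p^2 + 480*p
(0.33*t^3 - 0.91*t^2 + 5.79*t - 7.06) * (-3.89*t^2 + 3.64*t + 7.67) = -1.2837*t^5 + 4.7411*t^4 - 23.3044*t^3 + 41.5593*t^2 + 18.7109*t - 54.1502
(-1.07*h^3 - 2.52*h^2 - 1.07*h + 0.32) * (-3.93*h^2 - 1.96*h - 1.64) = 4.2051*h^5 + 12.0008*h^4 + 10.8991*h^3 + 4.9724*h^2 + 1.1276*h - 0.5248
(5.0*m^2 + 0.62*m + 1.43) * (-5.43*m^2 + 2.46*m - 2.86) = -27.15*m^4 + 8.9334*m^3 - 20.5397*m^2 + 1.7446*m - 4.0898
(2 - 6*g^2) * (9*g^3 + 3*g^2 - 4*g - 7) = -54*g^5 - 18*g^4 + 42*g^3 + 48*g^2 - 8*g - 14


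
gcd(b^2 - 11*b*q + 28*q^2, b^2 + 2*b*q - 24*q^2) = -b + 4*q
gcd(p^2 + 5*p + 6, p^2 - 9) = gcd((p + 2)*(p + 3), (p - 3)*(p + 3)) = p + 3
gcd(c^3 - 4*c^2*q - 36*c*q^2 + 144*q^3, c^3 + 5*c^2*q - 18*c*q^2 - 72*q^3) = -c^2 - 2*c*q + 24*q^2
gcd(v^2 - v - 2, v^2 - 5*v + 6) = v - 2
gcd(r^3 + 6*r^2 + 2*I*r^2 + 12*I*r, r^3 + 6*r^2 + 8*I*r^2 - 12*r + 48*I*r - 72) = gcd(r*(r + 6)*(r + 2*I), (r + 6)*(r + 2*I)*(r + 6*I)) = r^2 + r*(6 + 2*I) + 12*I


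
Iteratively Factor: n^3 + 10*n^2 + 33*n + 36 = (n + 4)*(n^2 + 6*n + 9) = (n + 3)*(n + 4)*(n + 3)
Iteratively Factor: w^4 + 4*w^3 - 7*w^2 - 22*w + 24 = (w - 2)*(w^3 + 6*w^2 + 5*w - 12) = (w - 2)*(w + 3)*(w^2 + 3*w - 4) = (w - 2)*(w + 3)*(w + 4)*(w - 1)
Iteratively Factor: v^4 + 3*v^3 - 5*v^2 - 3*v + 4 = (v - 1)*(v^3 + 4*v^2 - v - 4) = (v - 1)^2*(v^2 + 5*v + 4) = (v - 1)^2*(v + 1)*(v + 4)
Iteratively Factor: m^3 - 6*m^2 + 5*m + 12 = (m - 4)*(m^2 - 2*m - 3) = (m - 4)*(m + 1)*(m - 3)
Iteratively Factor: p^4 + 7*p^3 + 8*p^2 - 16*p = (p)*(p^3 + 7*p^2 + 8*p - 16) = p*(p + 4)*(p^2 + 3*p - 4) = p*(p + 4)^2*(p - 1)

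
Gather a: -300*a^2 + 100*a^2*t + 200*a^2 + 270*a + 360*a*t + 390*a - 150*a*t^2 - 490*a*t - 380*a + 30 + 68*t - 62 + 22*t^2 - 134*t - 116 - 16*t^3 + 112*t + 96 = a^2*(100*t - 100) + a*(-150*t^2 - 130*t + 280) - 16*t^3 + 22*t^2 + 46*t - 52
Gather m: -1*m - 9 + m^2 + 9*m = m^2 + 8*m - 9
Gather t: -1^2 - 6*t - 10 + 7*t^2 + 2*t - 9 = 7*t^2 - 4*t - 20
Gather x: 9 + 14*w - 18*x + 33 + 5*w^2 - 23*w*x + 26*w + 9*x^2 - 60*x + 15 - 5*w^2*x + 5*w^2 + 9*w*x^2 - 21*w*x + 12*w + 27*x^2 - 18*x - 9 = 10*w^2 + 52*w + x^2*(9*w + 36) + x*(-5*w^2 - 44*w - 96) + 48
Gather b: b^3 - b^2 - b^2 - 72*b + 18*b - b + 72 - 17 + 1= b^3 - 2*b^2 - 55*b + 56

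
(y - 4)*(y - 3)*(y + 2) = y^3 - 5*y^2 - 2*y + 24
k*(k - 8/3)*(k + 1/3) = k^3 - 7*k^2/3 - 8*k/9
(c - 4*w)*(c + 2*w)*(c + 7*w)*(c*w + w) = c^4*w + 5*c^3*w^2 + c^3*w - 22*c^2*w^3 + 5*c^2*w^2 - 56*c*w^4 - 22*c*w^3 - 56*w^4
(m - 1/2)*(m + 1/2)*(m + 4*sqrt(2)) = m^3 + 4*sqrt(2)*m^2 - m/4 - sqrt(2)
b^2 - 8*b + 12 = (b - 6)*(b - 2)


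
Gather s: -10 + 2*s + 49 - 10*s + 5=44 - 8*s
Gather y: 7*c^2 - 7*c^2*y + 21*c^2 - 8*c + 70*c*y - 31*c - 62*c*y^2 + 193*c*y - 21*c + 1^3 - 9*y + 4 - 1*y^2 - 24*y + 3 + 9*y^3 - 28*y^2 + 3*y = 28*c^2 - 60*c + 9*y^3 + y^2*(-62*c - 29) + y*(-7*c^2 + 263*c - 30) + 8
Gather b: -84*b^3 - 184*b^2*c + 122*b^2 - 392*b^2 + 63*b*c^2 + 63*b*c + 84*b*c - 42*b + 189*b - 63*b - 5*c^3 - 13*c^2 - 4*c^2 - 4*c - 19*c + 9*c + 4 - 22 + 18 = -84*b^3 + b^2*(-184*c - 270) + b*(63*c^2 + 147*c + 84) - 5*c^3 - 17*c^2 - 14*c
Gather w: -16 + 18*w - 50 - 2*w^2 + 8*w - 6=-2*w^2 + 26*w - 72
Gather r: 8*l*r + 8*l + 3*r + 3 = 8*l + r*(8*l + 3) + 3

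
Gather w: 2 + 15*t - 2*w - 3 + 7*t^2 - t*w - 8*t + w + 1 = 7*t^2 + 7*t + w*(-t - 1)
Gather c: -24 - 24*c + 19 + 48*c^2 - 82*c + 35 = 48*c^2 - 106*c + 30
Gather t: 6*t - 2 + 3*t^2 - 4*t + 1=3*t^2 + 2*t - 1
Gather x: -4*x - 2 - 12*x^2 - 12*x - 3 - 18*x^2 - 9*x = -30*x^2 - 25*x - 5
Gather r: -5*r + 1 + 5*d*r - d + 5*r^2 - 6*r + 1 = -d + 5*r^2 + r*(5*d - 11) + 2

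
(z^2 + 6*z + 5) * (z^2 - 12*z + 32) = z^4 - 6*z^3 - 35*z^2 + 132*z + 160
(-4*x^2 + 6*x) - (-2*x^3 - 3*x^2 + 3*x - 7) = 2*x^3 - x^2 + 3*x + 7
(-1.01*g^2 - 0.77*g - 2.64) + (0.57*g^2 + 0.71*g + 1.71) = -0.44*g^2 - 0.0600000000000001*g - 0.93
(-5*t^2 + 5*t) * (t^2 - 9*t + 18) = -5*t^4 + 50*t^3 - 135*t^2 + 90*t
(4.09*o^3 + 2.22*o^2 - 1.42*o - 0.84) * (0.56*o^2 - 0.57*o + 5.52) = 2.2904*o^5 - 1.0881*o^4 + 20.5162*o^3 + 12.5934*o^2 - 7.3596*o - 4.6368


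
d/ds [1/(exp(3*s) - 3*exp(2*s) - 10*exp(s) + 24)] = (-3*exp(2*s) + 6*exp(s) + 10)*exp(s)/(exp(3*s) - 3*exp(2*s) - 10*exp(s) + 24)^2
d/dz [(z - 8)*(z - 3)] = 2*z - 11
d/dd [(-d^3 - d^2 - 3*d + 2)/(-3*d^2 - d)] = (3*d^4 + 2*d^3 - 8*d^2 + 12*d + 2)/(d^2*(9*d^2 + 6*d + 1))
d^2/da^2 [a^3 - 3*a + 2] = 6*a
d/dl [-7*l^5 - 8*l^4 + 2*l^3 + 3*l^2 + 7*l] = -35*l^4 - 32*l^3 + 6*l^2 + 6*l + 7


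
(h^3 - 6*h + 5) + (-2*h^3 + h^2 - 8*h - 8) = -h^3 + h^2 - 14*h - 3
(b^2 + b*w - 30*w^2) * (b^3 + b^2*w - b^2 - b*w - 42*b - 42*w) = b^5 + 2*b^4*w - b^4 - 29*b^3*w^2 - 2*b^3*w - 42*b^3 - 30*b^2*w^3 + 29*b^2*w^2 - 84*b^2*w + 30*b*w^3 + 1218*b*w^2 + 1260*w^3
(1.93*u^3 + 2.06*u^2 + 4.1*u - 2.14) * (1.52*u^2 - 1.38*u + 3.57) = 2.9336*u^5 + 0.4678*u^4 + 10.2793*u^3 - 1.5566*u^2 + 17.5902*u - 7.6398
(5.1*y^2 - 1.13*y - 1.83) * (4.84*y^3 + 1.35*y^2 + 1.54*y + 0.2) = 24.684*y^5 + 1.4158*y^4 - 2.5287*y^3 - 3.1907*y^2 - 3.0442*y - 0.366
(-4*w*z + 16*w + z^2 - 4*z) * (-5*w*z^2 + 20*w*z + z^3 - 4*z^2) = 20*w^2*z^3 - 160*w^2*z^2 + 320*w^2*z - 9*w*z^4 + 72*w*z^3 - 144*w*z^2 + z^5 - 8*z^4 + 16*z^3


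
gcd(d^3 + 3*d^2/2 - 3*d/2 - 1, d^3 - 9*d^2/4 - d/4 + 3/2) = d - 1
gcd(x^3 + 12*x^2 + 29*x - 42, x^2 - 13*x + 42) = 1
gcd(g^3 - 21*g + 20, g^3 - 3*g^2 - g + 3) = g - 1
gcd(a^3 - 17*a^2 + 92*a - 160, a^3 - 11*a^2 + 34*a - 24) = a - 4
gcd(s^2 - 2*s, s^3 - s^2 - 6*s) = s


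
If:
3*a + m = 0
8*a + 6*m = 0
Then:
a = 0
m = 0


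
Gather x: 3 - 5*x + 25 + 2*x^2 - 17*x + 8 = 2*x^2 - 22*x + 36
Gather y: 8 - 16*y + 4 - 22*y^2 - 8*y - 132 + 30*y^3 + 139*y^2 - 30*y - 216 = 30*y^3 + 117*y^2 - 54*y - 336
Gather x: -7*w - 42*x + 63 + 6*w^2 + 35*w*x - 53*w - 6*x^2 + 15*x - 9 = 6*w^2 - 60*w - 6*x^2 + x*(35*w - 27) + 54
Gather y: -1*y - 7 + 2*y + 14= y + 7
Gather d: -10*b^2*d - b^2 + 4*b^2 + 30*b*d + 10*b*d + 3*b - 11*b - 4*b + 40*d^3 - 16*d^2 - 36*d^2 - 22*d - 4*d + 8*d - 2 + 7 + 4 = 3*b^2 - 12*b + 40*d^3 - 52*d^2 + d*(-10*b^2 + 40*b - 18) + 9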